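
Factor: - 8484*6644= - 56367696 = -2^4*3^1*7^1*11^1*101^1*151^1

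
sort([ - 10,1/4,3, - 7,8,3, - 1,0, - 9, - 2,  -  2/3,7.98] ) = [ - 10, - 9,- 7, - 2, - 1, - 2/3,0, 1/4,3,3,7.98, 8 ]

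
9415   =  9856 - 441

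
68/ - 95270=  - 1 + 47601/47635 = - 0.00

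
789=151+638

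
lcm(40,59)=2360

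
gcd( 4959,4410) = 9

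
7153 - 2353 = 4800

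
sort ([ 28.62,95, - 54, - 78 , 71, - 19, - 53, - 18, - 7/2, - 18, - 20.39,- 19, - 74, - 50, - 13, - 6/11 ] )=[ - 78, - 74  , - 54, - 53, - 50, - 20.39, - 19, - 19, - 18,-18 , - 13, - 7/2, - 6/11, 28.62, 71,95 ] 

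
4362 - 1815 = 2547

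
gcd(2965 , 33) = 1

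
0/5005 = 0 = 0.00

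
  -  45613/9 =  - 5069 + 8/9 = - 5068.11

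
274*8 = 2192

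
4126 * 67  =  276442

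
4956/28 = 177  =  177.00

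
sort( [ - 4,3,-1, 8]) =[ - 4, - 1,3, 8] 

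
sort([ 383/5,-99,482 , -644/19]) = [ -99, - 644/19,383/5,482] 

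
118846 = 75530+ 43316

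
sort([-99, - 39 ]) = [ - 99, - 39] 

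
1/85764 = 1/85764 = 0.00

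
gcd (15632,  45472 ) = 16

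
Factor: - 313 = -313^1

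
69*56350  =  3888150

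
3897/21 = 185 + 4/7 = 185.57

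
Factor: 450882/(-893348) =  -2^ ( - 1)*3^2*37^1*677^1* 223337^( - 1)  =  - 225441/446674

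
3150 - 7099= -3949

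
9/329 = 9/329= 0.03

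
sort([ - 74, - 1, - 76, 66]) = [  -  76, - 74 ,  -  1, 66 ] 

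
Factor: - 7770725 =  - 5^2*310829^1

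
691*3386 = 2339726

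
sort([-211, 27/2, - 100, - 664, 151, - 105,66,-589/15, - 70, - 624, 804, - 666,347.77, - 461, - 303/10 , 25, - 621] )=[  -  666,  -  664,-624 , - 621, - 461, - 211, - 105, - 100,-70, - 589/15, - 303/10, 27/2,25, 66, 151,347.77,804]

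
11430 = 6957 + 4473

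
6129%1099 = 634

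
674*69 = 46506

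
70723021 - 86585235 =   -  15862214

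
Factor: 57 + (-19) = 38 = 2^1 * 19^1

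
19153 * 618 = 11836554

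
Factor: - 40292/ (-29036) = 17^(-1)*61^(-1) * 1439^1 = 1439/1037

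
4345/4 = 4345/4 = 1086.25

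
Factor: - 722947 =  - 89^1*8123^1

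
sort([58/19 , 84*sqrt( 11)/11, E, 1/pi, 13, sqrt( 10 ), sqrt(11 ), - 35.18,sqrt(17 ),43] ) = [-35.18, 1/pi, E,58/19,sqrt( 10 ), sqrt( 11), sqrt ( 17),  13, 84*sqrt(11) /11 , 43]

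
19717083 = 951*20733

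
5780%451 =368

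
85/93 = 85/93 = 0.91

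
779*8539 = 6651881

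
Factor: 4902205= 5^1*7^2*11^1*17^1*107^1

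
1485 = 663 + 822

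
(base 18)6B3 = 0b100001100001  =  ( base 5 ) 32040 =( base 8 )4141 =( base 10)2145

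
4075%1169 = 568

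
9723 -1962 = 7761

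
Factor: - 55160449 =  - 733^1*75253^1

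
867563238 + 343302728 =1210865966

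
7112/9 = 7112/9  =  790.22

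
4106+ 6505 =10611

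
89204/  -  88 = -1014  +  7/22 = -1013.68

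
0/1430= 0= 0.00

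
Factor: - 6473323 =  - 6473323^1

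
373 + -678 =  - 305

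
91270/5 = 18254 = 18254.00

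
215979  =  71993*3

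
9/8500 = 9/8500 = 0.00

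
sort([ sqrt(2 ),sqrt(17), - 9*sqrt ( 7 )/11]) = [-9 * sqrt( 7) /11, sqrt(2 ), sqrt ( 17 )]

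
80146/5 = 16029 + 1/5 = 16029.20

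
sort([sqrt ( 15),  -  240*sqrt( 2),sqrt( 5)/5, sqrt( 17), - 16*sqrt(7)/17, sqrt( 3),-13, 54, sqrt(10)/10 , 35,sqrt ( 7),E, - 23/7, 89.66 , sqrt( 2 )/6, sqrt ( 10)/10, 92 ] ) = [ - 240*sqrt(2 ),  -  13, - 23/7,- 16*sqrt ( 7 )/17,sqrt( 2)/6,sqrt( 10)/10, sqrt( 10)/10, sqrt(5) /5 , sqrt( 3), sqrt(7),E, sqrt(15),sqrt(17),  35, 54,89.66,92 ]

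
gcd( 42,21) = 21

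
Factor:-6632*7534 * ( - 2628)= 2^6*3^2*73^1*829^1*3767^1 = 131309302464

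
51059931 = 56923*897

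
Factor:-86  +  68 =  - 2^1*3^2=- 18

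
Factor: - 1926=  - 2^1*3^2*107^1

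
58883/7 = 8411 + 6/7 = 8411.86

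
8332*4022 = 33511304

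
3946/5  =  789+1/5 = 789.20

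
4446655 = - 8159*( - 545)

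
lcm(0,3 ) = 0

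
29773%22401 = 7372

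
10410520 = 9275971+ 1134549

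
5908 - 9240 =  - 3332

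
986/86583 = 986/86583 = 0.01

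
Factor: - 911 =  - 911^1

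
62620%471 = 448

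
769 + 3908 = 4677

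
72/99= 8/11 = 0.73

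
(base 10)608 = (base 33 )IE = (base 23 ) 13a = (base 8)1140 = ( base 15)2a8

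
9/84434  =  9/84434 =0.00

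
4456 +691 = 5147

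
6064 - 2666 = 3398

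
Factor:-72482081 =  - 7^1 * 1097^1*9439^1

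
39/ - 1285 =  - 1 + 1246/1285 = -0.03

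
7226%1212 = 1166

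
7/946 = 7/946=0.01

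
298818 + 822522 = 1121340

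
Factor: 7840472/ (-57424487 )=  - 2^3*17^( - 1)*127^1 * 7717^1*3377911^ (-1)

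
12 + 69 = 81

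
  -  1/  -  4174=1/4174 = 0.00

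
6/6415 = 6/6415 =0.00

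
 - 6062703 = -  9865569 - -3802866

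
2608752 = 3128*834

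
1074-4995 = -3921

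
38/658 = 19/329=0.06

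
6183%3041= 101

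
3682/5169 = 3682/5169 = 0.71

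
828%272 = 12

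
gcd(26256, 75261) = 3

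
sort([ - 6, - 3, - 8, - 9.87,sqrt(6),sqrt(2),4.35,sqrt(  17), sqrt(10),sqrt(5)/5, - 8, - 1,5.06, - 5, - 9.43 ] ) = [ - 9.87,- 9.43, - 8, -8, - 6, - 5, - 3, - 1,sqrt( 5) /5 , sqrt( 2),sqrt( 6 ), sqrt( 10 ),sqrt( 17),4.35,  5.06]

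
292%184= 108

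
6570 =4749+1821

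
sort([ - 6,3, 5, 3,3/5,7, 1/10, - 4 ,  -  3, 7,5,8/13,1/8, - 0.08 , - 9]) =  [ - 9, - 6 ,-4, - 3,-0.08,1/10,1/8, 3/5,8/13,3,3,5,5,7,7]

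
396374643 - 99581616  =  296793027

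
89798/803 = 89798/803 = 111.83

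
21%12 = 9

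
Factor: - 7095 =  - 3^1*5^1 * 11^1*43^1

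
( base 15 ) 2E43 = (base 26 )ej5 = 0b10011011101011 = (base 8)23353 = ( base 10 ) 9963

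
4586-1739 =2847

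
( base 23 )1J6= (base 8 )1714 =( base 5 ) 12342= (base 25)1DM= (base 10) 972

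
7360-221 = 7139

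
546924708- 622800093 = - 75875385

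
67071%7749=5079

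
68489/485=141 +104/485 = 141.21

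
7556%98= 10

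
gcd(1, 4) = 1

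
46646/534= 23323/267= 87.35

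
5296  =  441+4855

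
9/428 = 9/428 =0.02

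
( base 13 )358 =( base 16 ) 244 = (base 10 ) 580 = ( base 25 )N5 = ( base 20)190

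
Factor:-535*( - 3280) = 2^4*5^2*41^1*107^1 = 1754800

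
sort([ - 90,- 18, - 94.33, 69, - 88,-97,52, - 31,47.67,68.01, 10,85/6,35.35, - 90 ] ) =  [  -  97, - 94.33, - 90,-90, - 88,-31,- 18,10, 85/6,  35.35,47.67, 52,68.01, 69]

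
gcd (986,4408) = 58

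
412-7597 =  - 7185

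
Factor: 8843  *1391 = 12300613 = 13^1*37^1*107^1 * 239^1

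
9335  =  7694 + 1641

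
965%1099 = 965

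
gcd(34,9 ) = 1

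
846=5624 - 4778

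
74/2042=37/1021 = 0.04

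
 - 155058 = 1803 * ( - 86 ) 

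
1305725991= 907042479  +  398683512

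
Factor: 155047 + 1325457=2^3*185063^1 = 1480504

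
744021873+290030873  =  1034052746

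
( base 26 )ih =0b111100101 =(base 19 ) 16A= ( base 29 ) GL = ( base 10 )485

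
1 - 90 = -89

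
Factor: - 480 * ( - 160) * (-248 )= - 19046400 = -2^13*3^1*5^2*31^1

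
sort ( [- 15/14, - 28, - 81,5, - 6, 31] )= [ - 81, - 28, - 6, - 15/14,5,31 ] 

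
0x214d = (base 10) 8525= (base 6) 103245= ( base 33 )7rb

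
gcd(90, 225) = 45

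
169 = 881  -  712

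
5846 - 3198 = 2648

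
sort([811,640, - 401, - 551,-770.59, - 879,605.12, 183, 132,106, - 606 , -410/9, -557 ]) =[ - 879, - 770.59  , - 606,- 557,  -  551, - 401,  -  410/9, 106,132,183, 605.12, 640,811] 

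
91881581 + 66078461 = 157960042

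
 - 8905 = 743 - 9648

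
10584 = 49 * 216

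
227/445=227/445 = 0.51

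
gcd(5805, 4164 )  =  3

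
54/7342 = 27/3671 = 0.01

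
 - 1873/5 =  - 1873/5 = - 374.60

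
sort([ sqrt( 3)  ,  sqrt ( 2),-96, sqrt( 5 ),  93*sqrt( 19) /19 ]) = [- 96,  sqrt(2),  sqrt( 3 ) , sqrt( 5 ), 93*sqrt( 19 ) /19] 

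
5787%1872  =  171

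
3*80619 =241857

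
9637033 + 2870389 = 12507422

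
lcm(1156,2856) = 48552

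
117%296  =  117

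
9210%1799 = 215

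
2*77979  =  155958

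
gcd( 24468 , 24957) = 3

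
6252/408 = 15 + 11/34 = 15.32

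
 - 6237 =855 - 7092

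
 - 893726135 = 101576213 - 995302348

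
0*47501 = 0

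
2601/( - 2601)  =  -1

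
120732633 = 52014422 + 68718211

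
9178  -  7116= 2062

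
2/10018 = 1/5009 = 0.00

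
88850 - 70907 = 17943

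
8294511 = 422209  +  7872302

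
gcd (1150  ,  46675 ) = 25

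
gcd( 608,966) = 2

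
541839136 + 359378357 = 901217493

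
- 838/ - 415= 2 + 8/415 = 2.02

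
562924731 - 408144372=154780359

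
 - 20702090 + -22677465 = - 43379555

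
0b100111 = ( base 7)54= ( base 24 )1f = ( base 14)2b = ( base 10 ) 39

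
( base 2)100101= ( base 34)13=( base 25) 1C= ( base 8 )45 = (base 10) 37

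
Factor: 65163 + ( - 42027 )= 23136 = 2^5*3^1*241^1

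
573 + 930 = 1503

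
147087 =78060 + 69027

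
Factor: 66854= 2^1*33427^1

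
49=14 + 35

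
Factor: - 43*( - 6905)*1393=5^1*7^1*43^1*199^1*1381^1 = 413602595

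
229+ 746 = 975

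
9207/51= 3069/17 =180.53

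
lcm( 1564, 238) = 10948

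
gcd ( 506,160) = 2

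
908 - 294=614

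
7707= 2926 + 4781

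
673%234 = 205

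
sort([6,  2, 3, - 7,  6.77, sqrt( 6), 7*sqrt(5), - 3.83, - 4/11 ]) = [ - 7,  -  3.83, - 4/11,  2,sqrt( 6),3,6, 6.77,7* sqrt(5 )]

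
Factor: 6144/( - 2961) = - 2^11*3^( - 1 )*7^( - 1) * 47^( - 1) = -2048/987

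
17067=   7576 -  - 9491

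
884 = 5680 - 4796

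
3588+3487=7075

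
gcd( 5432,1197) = 7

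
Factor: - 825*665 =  - 3^1*5^3 *7^1*11^1*19^1 = - 548625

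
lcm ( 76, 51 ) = 3876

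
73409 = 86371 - 12962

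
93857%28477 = 8426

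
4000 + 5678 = 9678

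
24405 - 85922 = -61517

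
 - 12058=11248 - 23306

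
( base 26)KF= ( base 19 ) 193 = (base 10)535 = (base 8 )1027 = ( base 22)127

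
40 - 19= 21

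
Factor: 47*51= 3^1*17^1*47^1 = 2397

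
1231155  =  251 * 4905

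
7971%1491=516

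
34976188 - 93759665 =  - 58783477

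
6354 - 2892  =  3462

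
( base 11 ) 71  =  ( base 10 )78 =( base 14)58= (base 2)1001110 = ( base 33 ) 2C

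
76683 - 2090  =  74593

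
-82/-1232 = 41/616=0.07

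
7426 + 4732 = 12158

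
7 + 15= 22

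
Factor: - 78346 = - 2^1*43^1*911^1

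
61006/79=772 + 18/79 = 772.23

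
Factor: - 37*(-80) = 2960= 2^4*5^1*  37^1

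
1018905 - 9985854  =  -8966949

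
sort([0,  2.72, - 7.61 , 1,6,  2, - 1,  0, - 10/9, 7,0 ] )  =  [ - 7.61, - 10/9  , - 1,0 , 0,0,1, 2,2.72,6,7]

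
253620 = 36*7045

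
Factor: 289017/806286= 2^ ( - 1)*3^1 * 13^( - 1)*17^1*1889^1*10337^(-1) = 96339/268762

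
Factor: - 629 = - 17^1 * 37^1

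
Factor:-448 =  - 2^6 * 7^1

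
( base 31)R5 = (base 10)842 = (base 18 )2AE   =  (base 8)1512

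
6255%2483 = 1289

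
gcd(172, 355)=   1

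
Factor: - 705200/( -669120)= 2^( -2 ) * 3^(  -  1 ) * 5^1* 17^( -1)*43^1 = 215/204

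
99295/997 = 99  +  592/997 = 99.59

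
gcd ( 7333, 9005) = 1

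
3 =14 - 11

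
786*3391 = 2665326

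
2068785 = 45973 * 45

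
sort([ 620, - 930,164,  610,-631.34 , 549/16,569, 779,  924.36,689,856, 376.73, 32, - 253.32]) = [ - 930 , - 631.34, - 253.32,32,549/16, 164, 376.73 , 569,  610, 620, 689,  779,856,924.36]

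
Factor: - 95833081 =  - 29^1 * 3304589^1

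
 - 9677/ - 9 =9677/9 = 1075.22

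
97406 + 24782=122188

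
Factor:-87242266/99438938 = -17^1 * 23^1*29^1*2707^( - 1)*3847^1*18367^ ( - 1 )= - 43621133/49719469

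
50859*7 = 356013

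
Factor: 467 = 467^1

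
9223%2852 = 667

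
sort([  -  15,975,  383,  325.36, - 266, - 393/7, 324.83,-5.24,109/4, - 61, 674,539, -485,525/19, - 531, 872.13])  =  [- 531, - 485,-266,  -  61,  -  393/7, - 15,  -  5.24,109/4,  525/19 , 324.83, 325.36,383,539,674,872.13,975]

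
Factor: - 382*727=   -  277714= - 2^1*191^1* 727^1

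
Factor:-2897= - 2897^1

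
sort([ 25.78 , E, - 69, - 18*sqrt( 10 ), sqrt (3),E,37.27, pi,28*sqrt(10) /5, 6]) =[ - 69, - 18*sqrt ( 10 ), sqrt( 3),E,E,pi, 6,28*sqrt (10)/5,25.78,37.27 ] 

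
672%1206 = 672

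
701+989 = 1690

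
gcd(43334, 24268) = 2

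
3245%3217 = 28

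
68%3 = 2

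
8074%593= 365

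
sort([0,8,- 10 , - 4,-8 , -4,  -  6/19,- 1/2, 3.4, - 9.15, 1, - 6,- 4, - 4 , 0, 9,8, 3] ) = [-10,  -  9.15, - 8 ,  -  6  , - 4, - 4,- 4,  -  4, - 1/2,-6/19,0,0,1, 3,3.4, 8, 8,  9 ] 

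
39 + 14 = 53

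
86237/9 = 9581+ 8/9 = 9581.89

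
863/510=863/510= 1.69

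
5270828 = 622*8474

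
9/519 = 3/173=   0.02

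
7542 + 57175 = 64717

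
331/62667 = 331/62667 = 0.01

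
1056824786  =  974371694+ 82453092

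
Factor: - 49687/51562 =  - 2^(-1 )*7^(-1)*11^1 * 29^( - 1) * 127^ ( - 1 )*4517^1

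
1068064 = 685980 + 382084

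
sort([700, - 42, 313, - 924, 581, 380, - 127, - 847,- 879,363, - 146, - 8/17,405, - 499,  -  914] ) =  [ - 924, - 914 ,-879, - 847, - 499 , - 146,  -  127,- 42, - 8/17, 313,363, 380  ,  405, 581, 700] 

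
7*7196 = 50372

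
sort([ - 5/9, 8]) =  [ - 5/9,8]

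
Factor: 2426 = 2^1*1213^1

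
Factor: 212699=227^1*937^1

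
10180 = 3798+6382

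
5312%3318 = 1994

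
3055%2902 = 153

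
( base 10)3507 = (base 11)26a9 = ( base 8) 6663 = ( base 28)4D7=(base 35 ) 2U7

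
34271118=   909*37702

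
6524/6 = 3262/3 = 1087.33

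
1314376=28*46942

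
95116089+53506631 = 148622720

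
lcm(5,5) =5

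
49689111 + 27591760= 77280871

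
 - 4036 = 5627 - 9663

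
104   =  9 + 95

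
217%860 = 217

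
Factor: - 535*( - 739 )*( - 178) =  - 2^1*5^1*89^1*107^1*739^1 = -  70374970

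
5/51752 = 5/51752 = 0.00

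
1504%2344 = 1504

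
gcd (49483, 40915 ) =7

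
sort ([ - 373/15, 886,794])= [ - 373/15,794, 886 ]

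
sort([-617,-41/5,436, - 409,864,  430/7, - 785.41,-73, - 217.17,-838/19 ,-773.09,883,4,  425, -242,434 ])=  [ - 785.41,  -  773.09,-617, - 409, - 242, - 217.17,-73, - 838/19,- 41/5,4, 430/7,425  ,  434, 436,864 , 883]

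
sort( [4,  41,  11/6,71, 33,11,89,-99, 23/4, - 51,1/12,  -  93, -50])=[ - 99,  -  93, - 51, - 50,1/12,11/6, 4,23/4, 11,33, 41,71,89]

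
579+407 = 986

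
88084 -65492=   22592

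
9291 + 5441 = 14732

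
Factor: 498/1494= 1/3 = 3^ ( - 1)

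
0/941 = 0 = 0.00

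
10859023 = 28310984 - 17451961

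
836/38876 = 209/9719 = 0.02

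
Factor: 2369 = 23^1 * 103^1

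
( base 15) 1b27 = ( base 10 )5887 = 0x16ff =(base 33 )5dd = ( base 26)8ib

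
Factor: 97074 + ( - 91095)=3^1  *  1993^1=5979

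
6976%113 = 83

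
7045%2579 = 1887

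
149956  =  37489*4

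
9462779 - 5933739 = 3529040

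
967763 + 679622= 1647385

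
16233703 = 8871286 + 7362417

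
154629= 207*747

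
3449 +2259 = 5708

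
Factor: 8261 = 11^1*751^1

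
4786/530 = 2393/265 = 9.03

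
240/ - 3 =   -  80 + 0/1 = - 80.00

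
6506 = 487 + 6019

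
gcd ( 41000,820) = 820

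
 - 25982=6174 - 32156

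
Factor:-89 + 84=  -  5 = -5^1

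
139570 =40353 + 99217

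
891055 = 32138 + 858917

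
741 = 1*741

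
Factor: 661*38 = 2^1*19^1 * 661^1 = 25118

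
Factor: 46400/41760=2^1*3^( - 2)*5^1 = 10/9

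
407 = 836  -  429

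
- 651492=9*( - 72388 )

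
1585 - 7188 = -5603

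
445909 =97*4597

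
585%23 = 10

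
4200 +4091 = 8291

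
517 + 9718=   10235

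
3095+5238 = 8333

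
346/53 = 6 + 28/53 = 6.53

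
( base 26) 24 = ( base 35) 1L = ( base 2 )111000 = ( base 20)2g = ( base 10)56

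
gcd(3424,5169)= 1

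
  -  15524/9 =- 1725 + 1/9 = -1724.89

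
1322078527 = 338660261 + 983418266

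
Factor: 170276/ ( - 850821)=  - 2^2*3^( - 1)*42569^1*283607^( - 1 ) 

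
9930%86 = 40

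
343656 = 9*38184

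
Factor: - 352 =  - 2^5*11^1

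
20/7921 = 20/7921 = 0.00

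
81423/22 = 3701 + 1/22 =3701.05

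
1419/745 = 1419/745= 1.90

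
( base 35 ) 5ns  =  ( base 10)6958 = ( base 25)b38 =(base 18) 138A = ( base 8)15456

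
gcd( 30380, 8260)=140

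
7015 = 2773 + 4242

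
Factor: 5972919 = 3^1*1990973^1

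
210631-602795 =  - 392164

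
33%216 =33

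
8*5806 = 46448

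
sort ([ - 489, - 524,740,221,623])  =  [ - 524, - 489,  221,623, 740] 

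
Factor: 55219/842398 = 2^(- 1 )*23^( - 1)*18313^( - 1)*55219^1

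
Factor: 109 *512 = 55808 = 2^9 * 109^1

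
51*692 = 35292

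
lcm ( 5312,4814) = 154048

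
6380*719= 4587220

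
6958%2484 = 1990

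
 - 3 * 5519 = -16557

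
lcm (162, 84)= 2268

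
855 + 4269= 5124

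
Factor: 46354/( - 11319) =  - 86/21 = - 2^1*3^( - 1) * 7^( - 1)*43^1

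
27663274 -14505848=13157426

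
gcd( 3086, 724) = 2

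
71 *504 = 35784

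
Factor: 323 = 17^1*19^1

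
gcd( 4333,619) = 619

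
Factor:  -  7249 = - 11^1*659^1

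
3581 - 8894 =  - 5313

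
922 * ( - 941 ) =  - 867602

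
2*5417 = 10834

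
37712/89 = 423  +  65/89 = 423.73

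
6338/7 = 905+3/7 = 905.43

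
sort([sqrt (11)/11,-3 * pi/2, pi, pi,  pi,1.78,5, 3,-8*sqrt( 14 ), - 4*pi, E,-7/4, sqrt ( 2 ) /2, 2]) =[-8*sqrt( 14),-4*pi,  -  3*pi/2,  -  7/4, sqrt( 11)/11, sqrt(2) /2,1.78, 2, E,  3,pi,pi,pi,5 ] 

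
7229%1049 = 935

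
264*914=241296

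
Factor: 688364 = 2^2 * 17^1 *53^1 * 191^1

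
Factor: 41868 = 2^2*3^2*1163^1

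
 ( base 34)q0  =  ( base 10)884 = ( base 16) 374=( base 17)310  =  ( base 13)530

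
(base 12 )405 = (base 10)581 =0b1001000101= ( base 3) 210112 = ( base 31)in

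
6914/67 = 6914/67  =  103.19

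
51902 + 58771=110673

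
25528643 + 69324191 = 94852834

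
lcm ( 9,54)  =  54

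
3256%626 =126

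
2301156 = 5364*429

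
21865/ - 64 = -21865/64 = -341.64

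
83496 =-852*(  -  98 )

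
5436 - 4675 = 761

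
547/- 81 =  - 7+20/81 = - 6.75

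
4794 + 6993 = 11787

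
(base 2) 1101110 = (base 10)110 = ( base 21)55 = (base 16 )6E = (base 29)3n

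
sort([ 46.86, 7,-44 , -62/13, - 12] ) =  [  -  44, - 12, - 62/13,7,46.86] 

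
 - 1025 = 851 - 1876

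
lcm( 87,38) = 3306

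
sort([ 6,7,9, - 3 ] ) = [-3,6, 7,  9 ]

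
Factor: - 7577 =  - 7577^1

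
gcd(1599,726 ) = 3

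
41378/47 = 41378/47  =  880.38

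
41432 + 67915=109347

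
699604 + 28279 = 727883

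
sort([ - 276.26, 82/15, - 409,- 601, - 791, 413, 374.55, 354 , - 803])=[ - 803, - 791, - 601, - 409,  -  276.26 , 82/15,354, 374.55 , 413]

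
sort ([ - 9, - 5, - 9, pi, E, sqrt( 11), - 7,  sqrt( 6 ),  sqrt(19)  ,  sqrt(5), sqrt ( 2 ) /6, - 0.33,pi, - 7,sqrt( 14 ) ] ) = [ - 9, - 9, - 7, - 7 , - 5, - 0.33, sqrt( 2) /6,sqrt( 5), sqrt(6), E,pi, pi,  sqrt(11),sqrt(14), sqrt( 19 )]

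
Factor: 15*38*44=2^3*3^1 * 5^1*11^1*19^1 =25080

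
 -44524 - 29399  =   - 73923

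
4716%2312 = 92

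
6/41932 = 3/20966 = 0.00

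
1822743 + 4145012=5967755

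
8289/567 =307/21 = 14.62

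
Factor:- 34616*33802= - 2^4*4327^1 *16901^1 = - 1170090032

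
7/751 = 7/751  =  0.01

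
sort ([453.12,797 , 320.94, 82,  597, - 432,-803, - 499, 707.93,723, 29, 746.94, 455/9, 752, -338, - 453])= [ - 803,-499, - 453,-432,- 338, 29, 455/9,82, 320.94 , 453.12,597, 707.93, 723, 746.94 , 752,797 ]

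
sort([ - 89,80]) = [-89, 80 ]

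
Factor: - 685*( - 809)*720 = 2^4 * 3^2*  5^2*137^1 * 809^1 = 398998800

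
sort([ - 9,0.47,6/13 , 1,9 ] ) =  [ - 9,6/13, 0.47, 1,9] 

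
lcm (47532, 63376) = 190128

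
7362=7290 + 72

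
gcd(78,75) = 3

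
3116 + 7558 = 10674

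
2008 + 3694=5702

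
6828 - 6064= 764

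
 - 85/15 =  - 17/3 = -5.67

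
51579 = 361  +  51218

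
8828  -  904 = 7924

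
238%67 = 37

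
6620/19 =348 + 8/19 = 348.42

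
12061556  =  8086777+3974779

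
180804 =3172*57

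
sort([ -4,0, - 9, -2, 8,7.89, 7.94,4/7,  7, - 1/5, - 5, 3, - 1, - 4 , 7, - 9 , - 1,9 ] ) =[ - 9,  -  9, - 5,-4, - 4, - 2, - 1 , - 1, - 1/5 , 0,  4/7, 3, 7, 7,7.89,7.94,8 , 9] 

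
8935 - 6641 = 2294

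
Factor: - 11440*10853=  - 124158320  =  -  2^4*5^1*11^1*13^1*10853^1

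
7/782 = 7/782 = 0.01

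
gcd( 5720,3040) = 40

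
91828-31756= 60072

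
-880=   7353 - 8233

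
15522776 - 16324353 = -801577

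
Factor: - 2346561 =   -  3^2*7^2*17^1*313^1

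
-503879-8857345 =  - 9361224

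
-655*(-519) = 339945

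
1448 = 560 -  -888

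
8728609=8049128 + 679481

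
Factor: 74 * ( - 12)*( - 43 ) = 2^3  *3^1*37^1*43^1 = 38184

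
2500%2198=302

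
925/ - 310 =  - 185/62 = - 2.98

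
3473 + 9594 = 13067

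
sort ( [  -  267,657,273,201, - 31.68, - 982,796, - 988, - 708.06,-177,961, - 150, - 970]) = [ - 988,  -  982, - 970,-708.06,  -  267, - 177,-150 , - 31.68,201, 273,657,796,961] 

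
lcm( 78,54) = 702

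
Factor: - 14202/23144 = -2^(-2) * 3^3*11^( - 1 )=   - 27/44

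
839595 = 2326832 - 1487237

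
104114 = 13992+90122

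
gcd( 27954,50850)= 18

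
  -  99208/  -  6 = 16534 + 2/3 = 16534.67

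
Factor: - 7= -7^1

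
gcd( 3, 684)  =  3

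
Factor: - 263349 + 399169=135820 = 2^2*5^1 *6791^1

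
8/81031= 8/81031= 0.00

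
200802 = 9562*21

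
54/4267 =54/4267  =  0.01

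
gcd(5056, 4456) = 8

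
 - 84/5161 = -1 + 5077/5161 = - 0.02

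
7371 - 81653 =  -74282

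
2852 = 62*46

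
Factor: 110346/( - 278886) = - 347^1*877^(  -  1 ) =-347/877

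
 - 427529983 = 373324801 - 800854784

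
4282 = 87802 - 83520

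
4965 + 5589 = 10554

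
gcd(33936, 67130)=14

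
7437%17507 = 7437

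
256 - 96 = 160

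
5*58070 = 290350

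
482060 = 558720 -76660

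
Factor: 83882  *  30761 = 2^1*19^1*1619^1*41941^1 =2580294202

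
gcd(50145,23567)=1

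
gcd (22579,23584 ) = 67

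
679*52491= 35641389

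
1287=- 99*( - 13)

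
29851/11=2713+8/11 = 2713.73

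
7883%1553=118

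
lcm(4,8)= 8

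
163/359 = 163/359 = 0.45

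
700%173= 8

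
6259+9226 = 15485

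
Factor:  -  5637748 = -2^2*307^1  *  4591^1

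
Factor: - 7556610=-2^1*3^1*5^1*251887^1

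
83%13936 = 83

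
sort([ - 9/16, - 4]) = [ - 4, - 9/16]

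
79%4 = 3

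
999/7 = 999/7=142.71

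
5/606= 5/606 = 0.01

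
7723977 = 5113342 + 2610635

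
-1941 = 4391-6332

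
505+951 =1456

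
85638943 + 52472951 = 138111894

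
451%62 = 17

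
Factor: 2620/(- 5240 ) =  - 1/2=-  2^( - 1)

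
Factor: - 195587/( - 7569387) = 3^( -2)*137^(  -  1 )*877^( - 1)*27941^1= 27941/1081341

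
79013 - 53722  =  25291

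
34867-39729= - 4862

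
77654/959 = 80+934/959=80.97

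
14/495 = 14/495 = 0.03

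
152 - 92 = 60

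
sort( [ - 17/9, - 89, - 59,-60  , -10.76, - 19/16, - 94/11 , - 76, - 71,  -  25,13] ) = [ - 89,  -  76 , - 71, - 60, - 59, - 25, - 10.76, - 94/11, - 17/9, - 19/16,13 ]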